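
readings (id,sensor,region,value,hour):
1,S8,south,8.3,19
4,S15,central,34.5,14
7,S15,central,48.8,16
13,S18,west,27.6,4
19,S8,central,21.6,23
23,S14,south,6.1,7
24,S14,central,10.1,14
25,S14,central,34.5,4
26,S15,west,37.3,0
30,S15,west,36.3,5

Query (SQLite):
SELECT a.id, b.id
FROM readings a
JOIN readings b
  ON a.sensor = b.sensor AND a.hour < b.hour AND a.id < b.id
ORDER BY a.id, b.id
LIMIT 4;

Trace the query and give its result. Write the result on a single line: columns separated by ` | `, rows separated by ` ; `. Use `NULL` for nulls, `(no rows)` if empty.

Pairs (a,b) with same sensor, a.hour < b.hour, a.id < b.id.
sensor groups: S14:{23,24,25} S15:{4,7,26,30} S18:{13} S8:{1,19}
Ordered by (a.id, b.id); first 4.

1 | 19 ; 4 | 7 ; 23 | 24 ; 26 | 30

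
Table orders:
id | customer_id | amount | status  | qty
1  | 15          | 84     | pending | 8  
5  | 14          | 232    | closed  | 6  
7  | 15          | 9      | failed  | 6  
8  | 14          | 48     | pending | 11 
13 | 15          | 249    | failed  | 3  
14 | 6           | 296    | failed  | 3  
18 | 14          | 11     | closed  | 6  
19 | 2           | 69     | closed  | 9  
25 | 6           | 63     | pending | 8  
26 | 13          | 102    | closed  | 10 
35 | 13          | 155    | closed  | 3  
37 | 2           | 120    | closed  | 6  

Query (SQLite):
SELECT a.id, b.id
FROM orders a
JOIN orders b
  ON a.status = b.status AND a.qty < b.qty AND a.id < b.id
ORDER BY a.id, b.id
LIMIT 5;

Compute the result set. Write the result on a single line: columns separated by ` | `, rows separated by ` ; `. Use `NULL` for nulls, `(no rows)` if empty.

Pairs (a,b) with same status, a.qty < b.qty, a.id < b.id.
status groups: closed:{5,18,19,26,35,37} failed:{7,13,14} pending:{1,8,25}
Ordered by (a.id, b.id); first 5.

1 | 8 ; 5 | 19 ; 5 | 26 ; 18 | 19 ; 18 | 26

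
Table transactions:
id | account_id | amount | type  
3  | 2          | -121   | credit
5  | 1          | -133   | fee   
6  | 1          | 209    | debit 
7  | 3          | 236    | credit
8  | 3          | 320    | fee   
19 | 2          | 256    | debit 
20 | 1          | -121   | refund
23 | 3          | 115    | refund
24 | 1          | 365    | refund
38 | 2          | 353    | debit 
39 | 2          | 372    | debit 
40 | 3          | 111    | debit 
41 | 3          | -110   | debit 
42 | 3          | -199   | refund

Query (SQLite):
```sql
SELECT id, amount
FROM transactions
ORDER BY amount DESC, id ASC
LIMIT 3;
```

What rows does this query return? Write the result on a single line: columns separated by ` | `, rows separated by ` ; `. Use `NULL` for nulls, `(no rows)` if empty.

39 | 372 ; 24 | 365 ; 38 | 353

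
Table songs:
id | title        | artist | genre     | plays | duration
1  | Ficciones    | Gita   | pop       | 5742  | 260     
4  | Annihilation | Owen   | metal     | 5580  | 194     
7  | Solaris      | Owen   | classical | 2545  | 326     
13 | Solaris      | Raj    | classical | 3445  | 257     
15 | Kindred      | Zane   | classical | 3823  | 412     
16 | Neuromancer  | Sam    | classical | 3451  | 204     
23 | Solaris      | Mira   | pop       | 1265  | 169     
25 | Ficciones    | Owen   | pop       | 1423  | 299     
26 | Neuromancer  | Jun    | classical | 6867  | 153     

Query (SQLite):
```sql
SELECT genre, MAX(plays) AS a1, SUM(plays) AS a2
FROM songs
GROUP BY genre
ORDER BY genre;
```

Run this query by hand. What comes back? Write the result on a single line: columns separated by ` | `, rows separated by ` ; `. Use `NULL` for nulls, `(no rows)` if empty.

Group songs by genre.
Per group compute: MAX(plays), SUM(plays).
  classical: ids {7, 13, 15, 16, 26} → MAX(plays)=6867, SUM(plays)=20131
  metal: ids {4} → MAX(plays)=5580, SUM(plays)=5580
  pop: ids {1, 23, 25} → MAX(plays)=5742, SUM(plays)=8430

classical | 6867 | 20131 ; metal | 5580 | 5580 ; pop | 5742 | 8430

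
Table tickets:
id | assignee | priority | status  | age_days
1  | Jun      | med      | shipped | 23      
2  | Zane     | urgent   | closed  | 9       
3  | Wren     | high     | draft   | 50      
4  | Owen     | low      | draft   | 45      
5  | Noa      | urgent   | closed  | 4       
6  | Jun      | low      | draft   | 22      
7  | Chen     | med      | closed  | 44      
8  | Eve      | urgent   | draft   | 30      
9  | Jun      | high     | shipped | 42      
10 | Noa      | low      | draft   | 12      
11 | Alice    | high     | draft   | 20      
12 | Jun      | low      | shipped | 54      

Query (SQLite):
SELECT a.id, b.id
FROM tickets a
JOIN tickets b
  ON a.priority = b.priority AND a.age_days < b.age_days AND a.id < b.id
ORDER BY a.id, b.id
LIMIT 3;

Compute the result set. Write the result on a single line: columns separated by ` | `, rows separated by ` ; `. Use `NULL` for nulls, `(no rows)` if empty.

Pairs (a,b) with same priority, a.age_days < b.age_days, a.id < b.id.
priority groups: high:{3,9,11} low:{4,6,10,12} med:{1,7} urgent:{2,5,8}
Ordered by (a.id, b.id); first 3.

1 | 7 ; 2 | 8 ; 4 | 12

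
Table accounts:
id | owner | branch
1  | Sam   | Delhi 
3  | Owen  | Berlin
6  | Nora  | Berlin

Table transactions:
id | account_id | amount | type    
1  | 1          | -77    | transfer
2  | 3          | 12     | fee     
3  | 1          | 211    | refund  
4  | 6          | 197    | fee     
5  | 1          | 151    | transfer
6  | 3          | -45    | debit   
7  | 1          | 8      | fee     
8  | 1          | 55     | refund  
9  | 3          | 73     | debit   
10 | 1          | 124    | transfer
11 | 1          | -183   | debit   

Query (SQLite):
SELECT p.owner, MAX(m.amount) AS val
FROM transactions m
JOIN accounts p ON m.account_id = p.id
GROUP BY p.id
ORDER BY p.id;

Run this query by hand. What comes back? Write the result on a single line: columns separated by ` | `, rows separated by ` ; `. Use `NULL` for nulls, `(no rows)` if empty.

Join each transactions row to its accounts via account_id.
Group joined rows by accounts.id; compute MAX(m.amount) per group.
  1: ids {1, 3, 5, 7, 8, 10, 11} → MAX(m.amount)=211
  3: ids {2, 6, 9} → MAX(m.amount)=73
  6: ids {4} → MAX(m.amount)=197

Sam | 211 ; Owen | 73 ; Nora | 197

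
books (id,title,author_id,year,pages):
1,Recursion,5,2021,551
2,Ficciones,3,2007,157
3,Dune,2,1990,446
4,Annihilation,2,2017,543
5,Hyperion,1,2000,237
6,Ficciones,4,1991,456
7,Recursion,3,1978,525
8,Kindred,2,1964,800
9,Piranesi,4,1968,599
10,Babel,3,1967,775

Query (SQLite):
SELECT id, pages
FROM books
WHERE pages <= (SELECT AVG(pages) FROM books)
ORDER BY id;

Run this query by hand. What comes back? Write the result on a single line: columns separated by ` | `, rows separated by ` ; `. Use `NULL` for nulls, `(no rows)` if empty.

2 | 157 ; 3 | 446 ; 5 | 237 ; 6 | 456

Scalar subquery: AVG(pages) over all books rows = 508.9.
Keep rows where pages <= that value.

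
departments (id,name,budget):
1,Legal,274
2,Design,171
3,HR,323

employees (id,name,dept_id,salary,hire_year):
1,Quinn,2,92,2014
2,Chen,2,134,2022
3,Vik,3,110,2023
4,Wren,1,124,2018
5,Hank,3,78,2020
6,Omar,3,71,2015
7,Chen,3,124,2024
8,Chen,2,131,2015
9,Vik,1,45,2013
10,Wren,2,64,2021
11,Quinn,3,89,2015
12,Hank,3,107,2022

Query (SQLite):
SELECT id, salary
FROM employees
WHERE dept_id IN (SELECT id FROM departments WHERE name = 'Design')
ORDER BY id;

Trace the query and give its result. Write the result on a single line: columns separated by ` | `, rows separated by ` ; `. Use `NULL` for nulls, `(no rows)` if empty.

Inner query: departments.id where name = 'Design'.
Outer: keep employees rows whose dept_id is in that set.
Inner query → {2}

1 | 92 ; 2 | 134 ; 8 | 131 ; 10 | 64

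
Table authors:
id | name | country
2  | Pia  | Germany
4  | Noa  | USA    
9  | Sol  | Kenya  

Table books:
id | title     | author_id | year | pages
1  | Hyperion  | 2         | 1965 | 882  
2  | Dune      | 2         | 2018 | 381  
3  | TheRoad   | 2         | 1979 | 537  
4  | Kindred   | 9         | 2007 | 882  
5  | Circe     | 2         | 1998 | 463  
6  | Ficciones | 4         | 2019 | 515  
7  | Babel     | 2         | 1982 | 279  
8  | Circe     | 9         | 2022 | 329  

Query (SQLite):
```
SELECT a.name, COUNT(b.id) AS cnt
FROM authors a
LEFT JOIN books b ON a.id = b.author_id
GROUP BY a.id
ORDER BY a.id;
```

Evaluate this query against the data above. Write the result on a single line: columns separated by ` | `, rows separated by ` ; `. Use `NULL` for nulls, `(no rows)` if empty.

LEFT JOIN keeps every authors row; unmatched ones get NULL for books columns.
Group by authors.id and compute COUNT(b.id). COUNT(col) of an all-NULL group is 0.
  2: ids {1, 2, 3, 5, 7} → COUNT(b.id)=5
  4: ids {6} → COUNT(b.id)=1
  9: ids {4, 8} → COUNT(b.id)=2

Pia | 5 ; Noa | 1 ; Sol | 2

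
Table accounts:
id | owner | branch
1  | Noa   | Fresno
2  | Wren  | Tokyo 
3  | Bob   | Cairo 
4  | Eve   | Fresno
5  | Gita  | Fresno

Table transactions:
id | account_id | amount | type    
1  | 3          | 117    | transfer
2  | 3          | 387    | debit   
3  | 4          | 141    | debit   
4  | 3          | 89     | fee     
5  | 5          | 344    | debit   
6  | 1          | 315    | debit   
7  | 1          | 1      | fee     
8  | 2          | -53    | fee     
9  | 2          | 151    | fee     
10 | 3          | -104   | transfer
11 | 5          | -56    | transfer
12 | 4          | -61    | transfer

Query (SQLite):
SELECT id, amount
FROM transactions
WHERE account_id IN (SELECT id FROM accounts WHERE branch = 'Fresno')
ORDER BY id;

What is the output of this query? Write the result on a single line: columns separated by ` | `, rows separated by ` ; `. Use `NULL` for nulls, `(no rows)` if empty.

3 | 141 ; 5 | 344 ; 6 | 315 ; 7 | 1 ; 11 | -56 ; 12 | -61

Inner query: accounts.id where branch = 'Fresno'.
Outer: keep transactions rows whose account_id is in that set.
Inner query → {1, 4, 5}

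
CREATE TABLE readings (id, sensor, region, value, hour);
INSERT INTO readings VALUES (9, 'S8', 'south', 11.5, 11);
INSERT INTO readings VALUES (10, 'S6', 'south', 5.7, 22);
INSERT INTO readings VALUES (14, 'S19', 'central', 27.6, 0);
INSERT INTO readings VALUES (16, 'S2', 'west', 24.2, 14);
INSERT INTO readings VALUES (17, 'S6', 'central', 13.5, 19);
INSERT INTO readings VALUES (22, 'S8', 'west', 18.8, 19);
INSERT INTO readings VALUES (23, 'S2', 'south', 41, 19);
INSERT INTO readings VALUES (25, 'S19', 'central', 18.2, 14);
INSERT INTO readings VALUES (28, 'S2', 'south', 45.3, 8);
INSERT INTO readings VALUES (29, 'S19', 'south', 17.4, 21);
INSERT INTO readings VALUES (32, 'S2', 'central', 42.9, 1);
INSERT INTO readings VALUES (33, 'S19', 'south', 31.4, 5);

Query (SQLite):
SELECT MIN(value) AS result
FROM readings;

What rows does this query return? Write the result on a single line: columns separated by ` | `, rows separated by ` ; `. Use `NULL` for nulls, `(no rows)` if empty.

5.7

All value values: [11.5, 5.7, 27.6, 24.2, 13.5, 18.8, 41, 18.2, 45.3, 17.4, 42.9, 31.4].
MIN of non-NULL values = 5.7.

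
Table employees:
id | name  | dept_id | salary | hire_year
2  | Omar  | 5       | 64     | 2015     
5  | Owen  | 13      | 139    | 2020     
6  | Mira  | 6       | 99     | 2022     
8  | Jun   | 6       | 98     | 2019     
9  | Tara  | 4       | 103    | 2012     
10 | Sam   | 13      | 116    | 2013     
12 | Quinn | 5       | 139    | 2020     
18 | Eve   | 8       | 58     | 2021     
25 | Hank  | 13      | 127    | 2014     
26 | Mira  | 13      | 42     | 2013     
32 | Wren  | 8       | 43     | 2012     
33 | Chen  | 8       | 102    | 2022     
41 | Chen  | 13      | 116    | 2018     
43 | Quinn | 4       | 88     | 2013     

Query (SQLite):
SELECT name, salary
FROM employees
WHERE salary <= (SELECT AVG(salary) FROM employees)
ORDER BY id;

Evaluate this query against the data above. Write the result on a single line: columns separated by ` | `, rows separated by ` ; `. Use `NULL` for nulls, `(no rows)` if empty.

Omar | 64 ; Eve | 58 ; Mira | 42 ; Wren | 43 ; Quinn | 88

Scalar subquery: AVG(salary) over all employees rows = 95.285714 (≈; comparison uses full precision).
Keep rows where salary <= that value.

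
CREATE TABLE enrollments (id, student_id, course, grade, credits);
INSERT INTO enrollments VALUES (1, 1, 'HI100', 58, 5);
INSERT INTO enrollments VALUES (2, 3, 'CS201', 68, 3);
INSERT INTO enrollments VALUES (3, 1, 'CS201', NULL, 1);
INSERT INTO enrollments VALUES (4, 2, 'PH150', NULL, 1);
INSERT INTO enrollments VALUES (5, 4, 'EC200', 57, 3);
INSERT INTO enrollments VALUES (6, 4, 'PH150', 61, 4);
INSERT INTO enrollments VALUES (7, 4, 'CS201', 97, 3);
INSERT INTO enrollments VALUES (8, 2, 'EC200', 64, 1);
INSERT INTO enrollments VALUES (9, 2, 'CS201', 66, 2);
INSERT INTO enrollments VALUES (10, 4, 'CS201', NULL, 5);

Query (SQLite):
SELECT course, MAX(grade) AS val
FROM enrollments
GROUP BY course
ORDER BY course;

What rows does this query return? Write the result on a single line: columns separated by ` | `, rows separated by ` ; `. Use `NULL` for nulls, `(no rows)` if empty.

Partition enrollments by course; compute MAX(grade) within each group.
  CS201: ids {2, 3, 7, 9, 10} → MAX(grade)=97
  EC200: ids {5, 8} → MAX(grade)=64
  HI100: ids {1} → MAX(grade)=58
  PH150: ids {4, 6} → MAX(grade)=61

CS201 | 97 ; EC200 | 64 ; HI100 | 58 ; PH150 | 61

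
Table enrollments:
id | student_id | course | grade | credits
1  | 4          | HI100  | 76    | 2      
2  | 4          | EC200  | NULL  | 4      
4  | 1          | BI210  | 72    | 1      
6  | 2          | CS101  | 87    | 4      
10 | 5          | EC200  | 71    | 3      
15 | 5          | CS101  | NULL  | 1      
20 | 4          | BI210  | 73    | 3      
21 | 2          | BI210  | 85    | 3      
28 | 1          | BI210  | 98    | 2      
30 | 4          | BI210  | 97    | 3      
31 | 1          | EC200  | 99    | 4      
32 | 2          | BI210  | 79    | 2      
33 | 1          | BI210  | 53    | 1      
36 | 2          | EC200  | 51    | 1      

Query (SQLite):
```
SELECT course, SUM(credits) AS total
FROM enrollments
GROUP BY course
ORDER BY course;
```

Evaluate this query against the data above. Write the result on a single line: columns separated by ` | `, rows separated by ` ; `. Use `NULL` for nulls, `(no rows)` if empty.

Partition enrollments by course; compute SUM(credits) within each group.
  BI210: ids {4, 20, 21, 28, 30, 32, 33} → SUM(credits)=15
  CS101: ids {6, 15} → SUM(credits)=5
  EC200: ids {2, 10, 31, 36} → SUM(credits)=12
  HI100: ids {1} → SUM(credits)=2

BI210 | 15 ; CS101 | 5 ; EC200 | 12 ; HI100 | 2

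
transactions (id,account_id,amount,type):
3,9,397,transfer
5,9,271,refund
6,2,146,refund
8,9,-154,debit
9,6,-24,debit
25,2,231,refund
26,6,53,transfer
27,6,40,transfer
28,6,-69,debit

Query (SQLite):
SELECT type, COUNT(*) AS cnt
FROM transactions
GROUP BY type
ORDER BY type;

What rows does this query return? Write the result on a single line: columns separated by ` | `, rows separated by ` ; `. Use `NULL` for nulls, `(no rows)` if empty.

debit | 3 ; refund | 3 ; transfer | 3

Partition transactions by type; compute COUNT(*) within each group.
  debit: ids {8, 9, 28} → COUNT(*)=3
  refund: ids {5, 6, 25} → COUNT(*)=3
  transfer: ids {3, 26, 27} → COUNT(*)=3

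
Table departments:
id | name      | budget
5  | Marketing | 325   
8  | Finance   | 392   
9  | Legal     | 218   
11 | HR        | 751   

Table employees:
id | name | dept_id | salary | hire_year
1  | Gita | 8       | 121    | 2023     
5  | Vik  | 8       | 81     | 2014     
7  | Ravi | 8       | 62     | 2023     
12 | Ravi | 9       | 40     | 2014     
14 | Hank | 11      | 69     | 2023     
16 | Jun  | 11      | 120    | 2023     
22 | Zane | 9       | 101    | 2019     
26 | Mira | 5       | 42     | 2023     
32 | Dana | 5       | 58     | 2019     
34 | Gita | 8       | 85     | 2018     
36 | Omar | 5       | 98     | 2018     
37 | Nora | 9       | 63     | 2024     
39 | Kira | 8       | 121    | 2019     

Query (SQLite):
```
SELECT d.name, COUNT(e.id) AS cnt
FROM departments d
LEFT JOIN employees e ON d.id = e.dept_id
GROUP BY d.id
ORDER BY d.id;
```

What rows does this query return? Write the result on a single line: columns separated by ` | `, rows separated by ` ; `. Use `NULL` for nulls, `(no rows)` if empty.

Marketing | 3 ; Finance | 5 ; Legal | 3 ; HR | 2

LEFT JOIN keeps every departments row; unmatched ones get NULL for employees columns.
Group by departments.id and compute COUNT(e.id). COUNT(col) of an all-NULL group is 0.
  5: ids {26, 32, 36} → COUNT(e.id)=3
  8: ids {1, 5, 7, 34, 39} → COUNT(e.id)=5
  9: ids {12, 22, 37} → COUNT(e.id)=3
  11: ids {14, 16} → COUNT(e.id)=2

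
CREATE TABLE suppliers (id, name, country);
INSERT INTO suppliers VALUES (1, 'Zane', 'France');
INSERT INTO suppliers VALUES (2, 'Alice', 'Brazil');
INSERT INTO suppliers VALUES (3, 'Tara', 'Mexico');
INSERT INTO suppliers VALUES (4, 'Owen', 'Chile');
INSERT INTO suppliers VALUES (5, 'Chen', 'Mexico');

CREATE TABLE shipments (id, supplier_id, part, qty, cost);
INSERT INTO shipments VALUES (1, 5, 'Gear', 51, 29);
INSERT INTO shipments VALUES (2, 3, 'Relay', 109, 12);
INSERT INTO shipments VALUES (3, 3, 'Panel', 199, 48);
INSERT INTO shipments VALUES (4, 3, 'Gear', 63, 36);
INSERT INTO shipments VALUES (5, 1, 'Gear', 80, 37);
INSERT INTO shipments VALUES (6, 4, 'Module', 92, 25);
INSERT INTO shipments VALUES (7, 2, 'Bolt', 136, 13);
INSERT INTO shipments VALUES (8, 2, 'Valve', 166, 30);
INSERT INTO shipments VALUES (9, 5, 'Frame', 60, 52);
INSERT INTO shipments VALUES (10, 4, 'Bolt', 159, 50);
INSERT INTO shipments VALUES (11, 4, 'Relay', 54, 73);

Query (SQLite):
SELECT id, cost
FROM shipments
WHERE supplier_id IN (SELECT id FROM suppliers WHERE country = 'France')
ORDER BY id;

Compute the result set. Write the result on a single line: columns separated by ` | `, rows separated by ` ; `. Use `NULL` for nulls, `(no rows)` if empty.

5 | 37

Inner query: suppliers.id where country = 'France'.
Outer: keep shipments rows whose supplier_id is in that set.
Inner query → {1}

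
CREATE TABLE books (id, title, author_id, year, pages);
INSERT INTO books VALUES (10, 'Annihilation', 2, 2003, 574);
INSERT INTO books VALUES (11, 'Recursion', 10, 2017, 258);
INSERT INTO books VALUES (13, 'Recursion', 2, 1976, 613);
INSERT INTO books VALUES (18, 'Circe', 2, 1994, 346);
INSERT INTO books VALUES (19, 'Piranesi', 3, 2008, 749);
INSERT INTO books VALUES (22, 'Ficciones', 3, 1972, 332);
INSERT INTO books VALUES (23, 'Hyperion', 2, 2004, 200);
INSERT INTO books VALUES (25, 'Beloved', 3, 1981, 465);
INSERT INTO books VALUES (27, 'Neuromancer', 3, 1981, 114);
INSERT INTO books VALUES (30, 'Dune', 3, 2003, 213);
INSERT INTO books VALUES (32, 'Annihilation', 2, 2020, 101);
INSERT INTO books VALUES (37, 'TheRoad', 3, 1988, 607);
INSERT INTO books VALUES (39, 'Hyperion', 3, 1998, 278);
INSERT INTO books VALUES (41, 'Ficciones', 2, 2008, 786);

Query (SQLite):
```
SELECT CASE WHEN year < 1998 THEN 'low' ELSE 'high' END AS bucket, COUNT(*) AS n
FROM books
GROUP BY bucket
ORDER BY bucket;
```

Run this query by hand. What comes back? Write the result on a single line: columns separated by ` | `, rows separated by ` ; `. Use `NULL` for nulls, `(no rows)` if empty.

Bucket rows by year < 1998 → 'low' else 'high'; count each bucket.

high | 8 ; low | 6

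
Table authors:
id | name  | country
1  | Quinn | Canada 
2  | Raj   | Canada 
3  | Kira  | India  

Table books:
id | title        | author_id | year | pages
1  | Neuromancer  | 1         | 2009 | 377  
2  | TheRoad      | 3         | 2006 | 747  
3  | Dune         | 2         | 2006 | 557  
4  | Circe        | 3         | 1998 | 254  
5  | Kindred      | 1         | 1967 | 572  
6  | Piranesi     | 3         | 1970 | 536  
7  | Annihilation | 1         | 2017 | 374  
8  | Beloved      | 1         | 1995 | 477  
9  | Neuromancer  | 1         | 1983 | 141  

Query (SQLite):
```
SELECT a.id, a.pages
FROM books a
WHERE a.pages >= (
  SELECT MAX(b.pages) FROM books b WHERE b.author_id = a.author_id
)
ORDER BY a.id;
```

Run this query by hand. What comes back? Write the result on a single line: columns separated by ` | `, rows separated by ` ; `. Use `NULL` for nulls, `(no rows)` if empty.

For each books row a, compute MAX(pages) over rows sharing a.author_id.
Keep row a if a.pages >= that per-group MAX.
  author_id=1: MAX(pages) = 572
  author_id=2: MAX(pages) = 557
  author_id=3: MAX(pages) = 747

2 | 747 ; 3 | 557 ; 5 | 572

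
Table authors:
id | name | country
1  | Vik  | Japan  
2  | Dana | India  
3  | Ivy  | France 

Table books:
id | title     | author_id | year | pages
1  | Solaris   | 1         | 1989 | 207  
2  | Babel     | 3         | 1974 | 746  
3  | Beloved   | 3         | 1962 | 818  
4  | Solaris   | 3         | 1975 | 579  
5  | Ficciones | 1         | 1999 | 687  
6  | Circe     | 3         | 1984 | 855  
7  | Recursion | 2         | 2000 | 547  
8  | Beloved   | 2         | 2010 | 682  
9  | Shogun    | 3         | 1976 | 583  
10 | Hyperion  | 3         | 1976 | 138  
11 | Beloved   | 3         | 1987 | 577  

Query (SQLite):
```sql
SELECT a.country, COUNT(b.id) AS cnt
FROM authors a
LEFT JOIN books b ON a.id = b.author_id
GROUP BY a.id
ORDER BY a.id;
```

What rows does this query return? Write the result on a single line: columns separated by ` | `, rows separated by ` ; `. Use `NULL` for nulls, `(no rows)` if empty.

LEFT JOIN keeps every authors row; unmatched ones get NULL for books columns.
Group by authors.id and compute COUNT(b.id). COUNT(col) of an all-NULL group is 0.
  1: ids {1, 5} → COUNT(b.id)=2
  2: ids {7, 8} → COUNT(b.id)=2
  3: ids {2, 3, 4, 6, 9, 10, 11} → COUNT(b.id)=7

Japan | 2 ; India | 2 ; France | 7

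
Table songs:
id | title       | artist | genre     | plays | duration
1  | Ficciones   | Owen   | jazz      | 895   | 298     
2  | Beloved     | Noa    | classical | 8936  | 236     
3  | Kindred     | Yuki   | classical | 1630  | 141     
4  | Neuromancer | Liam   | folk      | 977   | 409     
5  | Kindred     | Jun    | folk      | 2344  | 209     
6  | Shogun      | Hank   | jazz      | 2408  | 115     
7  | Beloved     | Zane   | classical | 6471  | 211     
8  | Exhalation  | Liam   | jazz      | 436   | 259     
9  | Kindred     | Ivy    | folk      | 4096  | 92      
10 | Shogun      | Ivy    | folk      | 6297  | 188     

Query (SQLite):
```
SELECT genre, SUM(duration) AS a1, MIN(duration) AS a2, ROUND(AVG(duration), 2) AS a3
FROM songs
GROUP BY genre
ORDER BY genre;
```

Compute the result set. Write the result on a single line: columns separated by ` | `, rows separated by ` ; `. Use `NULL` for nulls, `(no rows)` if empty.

Group songs by genre.
Per group compute: SUM(duration), MIN(duration), ROUND(AVG(duration), 2).
  classical: ids {2, 3, 7} → SUM(duration)=588, MIN(duration)=141, ROUND(AVG(duration), 2)=196
  folk: ids {4, 5, 9, 10} → SUM(duration)=898, MIN(duration)=92, ROUND(AVG(duration), 2)=224.5
  jazz: ids {1, 6, 8} → SUM(duration)=672, MIN(duration)=115, ROUND(AVG(duration), 2)=224

classical | 588 | 141 | 196 ; folk | 898 | 92 | 224.5 ; jazz | 672 | 115 | 224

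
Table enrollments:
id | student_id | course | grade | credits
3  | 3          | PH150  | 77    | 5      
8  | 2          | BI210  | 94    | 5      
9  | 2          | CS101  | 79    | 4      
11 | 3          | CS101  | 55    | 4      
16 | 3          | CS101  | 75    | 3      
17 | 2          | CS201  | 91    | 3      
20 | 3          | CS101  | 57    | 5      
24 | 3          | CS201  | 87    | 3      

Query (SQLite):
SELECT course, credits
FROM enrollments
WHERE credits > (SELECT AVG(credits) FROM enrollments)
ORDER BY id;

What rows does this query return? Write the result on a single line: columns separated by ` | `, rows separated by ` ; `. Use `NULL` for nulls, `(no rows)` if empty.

Scalar subquery: AVG(credits) over all enrollments rows = 4.0.
Keep rows where credits > that value.

PH150 | 5 ; BI210 | 5 ; CS101 | 5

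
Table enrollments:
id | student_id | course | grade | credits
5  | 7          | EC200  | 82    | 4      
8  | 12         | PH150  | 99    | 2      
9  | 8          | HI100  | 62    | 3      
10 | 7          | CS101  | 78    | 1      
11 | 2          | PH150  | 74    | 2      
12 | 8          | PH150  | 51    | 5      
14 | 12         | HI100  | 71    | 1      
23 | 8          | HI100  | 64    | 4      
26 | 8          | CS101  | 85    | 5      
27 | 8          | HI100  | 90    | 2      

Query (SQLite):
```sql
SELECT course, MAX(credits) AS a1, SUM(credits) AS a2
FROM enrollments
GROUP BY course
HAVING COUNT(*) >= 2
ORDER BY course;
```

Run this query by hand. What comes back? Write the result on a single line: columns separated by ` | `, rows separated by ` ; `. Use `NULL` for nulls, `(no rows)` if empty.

CS101 | 5 | 6 ; HI100 | 4 | 10 ; PH150 | 5 | 9

Group enrollments by course.
Per group compute: MAX(credits), SUM(credits).
HAVING: drop groups with fewer than 2 rows.
  CS101: ids {10, 26} → MAX(credits)=5, SUM(credits)=6
  EC200: ids {5} → MAX(credits)=4, SUM(credits)=4
  HI100: ids {9, 14, 23, 27} → MAX(credits)=4, SUM(credits)=10
  PH150: ids {8, 11, 12} → MAX(credits)=5, SUM(credits)=9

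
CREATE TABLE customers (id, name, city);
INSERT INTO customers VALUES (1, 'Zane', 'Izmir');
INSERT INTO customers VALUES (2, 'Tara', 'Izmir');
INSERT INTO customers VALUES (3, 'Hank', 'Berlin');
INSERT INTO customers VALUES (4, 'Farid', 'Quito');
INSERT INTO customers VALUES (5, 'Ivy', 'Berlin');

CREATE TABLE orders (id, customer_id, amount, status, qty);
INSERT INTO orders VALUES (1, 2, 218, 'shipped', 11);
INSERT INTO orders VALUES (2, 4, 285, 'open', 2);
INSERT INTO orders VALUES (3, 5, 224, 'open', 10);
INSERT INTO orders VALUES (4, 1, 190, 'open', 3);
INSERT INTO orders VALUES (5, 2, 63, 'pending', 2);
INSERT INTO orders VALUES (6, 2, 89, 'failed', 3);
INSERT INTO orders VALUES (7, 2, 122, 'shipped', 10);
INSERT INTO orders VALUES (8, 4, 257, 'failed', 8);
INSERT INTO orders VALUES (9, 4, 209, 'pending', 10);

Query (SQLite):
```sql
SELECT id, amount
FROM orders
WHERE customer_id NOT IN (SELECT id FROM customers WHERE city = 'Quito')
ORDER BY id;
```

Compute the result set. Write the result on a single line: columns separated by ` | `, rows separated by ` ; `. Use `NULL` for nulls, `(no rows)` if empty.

1 | 218 ; 3 | 224 ; 4 | 190 ; 5 | 63 ; 6 | 89 ; 7 | 122

Inner query: customers.id where city = 'Quito'.
Outer: keep orders rows whose customer_id is not in that set.
Inner query → {4}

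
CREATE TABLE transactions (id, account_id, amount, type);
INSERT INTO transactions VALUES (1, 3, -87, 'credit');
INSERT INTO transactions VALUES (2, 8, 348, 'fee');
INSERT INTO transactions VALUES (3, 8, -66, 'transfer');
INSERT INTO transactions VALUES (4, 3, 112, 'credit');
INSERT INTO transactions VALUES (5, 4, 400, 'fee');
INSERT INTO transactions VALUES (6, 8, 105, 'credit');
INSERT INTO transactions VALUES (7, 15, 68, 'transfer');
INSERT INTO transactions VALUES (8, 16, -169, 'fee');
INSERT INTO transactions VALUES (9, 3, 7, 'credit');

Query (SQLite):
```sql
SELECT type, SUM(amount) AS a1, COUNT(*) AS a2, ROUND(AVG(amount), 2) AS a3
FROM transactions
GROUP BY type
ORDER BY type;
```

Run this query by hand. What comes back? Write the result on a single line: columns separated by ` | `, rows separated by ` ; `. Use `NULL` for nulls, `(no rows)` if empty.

credit | 137 | 4 | 34.25 ; fee | 579 | 3 | 193 ; transfer | 2 | 2 | 1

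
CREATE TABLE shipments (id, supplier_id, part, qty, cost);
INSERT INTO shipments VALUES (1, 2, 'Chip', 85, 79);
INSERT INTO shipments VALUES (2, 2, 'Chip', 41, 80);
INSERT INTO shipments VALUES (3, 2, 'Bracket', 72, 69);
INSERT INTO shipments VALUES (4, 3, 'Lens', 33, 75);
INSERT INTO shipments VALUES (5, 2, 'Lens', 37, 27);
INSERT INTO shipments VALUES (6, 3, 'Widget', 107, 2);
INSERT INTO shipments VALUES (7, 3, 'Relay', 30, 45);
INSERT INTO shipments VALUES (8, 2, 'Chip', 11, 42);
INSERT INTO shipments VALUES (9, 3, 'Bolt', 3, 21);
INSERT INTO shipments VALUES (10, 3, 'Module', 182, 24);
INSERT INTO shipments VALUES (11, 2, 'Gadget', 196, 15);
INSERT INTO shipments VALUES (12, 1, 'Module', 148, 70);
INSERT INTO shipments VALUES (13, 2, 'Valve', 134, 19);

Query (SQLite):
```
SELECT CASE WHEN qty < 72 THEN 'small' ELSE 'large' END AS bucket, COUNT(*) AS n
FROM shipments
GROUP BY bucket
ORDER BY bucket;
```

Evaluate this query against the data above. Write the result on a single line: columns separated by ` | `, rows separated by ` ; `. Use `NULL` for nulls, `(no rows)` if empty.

large | 7 ; small | 6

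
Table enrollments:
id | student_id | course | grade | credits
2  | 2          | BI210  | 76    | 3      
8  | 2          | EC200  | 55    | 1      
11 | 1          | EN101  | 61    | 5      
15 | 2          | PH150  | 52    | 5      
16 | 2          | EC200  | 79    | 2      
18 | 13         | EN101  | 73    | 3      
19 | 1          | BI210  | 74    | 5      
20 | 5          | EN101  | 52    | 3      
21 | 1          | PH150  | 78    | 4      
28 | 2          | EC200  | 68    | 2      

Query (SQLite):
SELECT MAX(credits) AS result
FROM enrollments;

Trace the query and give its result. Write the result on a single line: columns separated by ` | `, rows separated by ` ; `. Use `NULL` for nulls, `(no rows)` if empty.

5

All credits values: [3, 1, 5, 5, 2, 3, 5, 3, 4, 2].
MAX of non-NULL values = 5.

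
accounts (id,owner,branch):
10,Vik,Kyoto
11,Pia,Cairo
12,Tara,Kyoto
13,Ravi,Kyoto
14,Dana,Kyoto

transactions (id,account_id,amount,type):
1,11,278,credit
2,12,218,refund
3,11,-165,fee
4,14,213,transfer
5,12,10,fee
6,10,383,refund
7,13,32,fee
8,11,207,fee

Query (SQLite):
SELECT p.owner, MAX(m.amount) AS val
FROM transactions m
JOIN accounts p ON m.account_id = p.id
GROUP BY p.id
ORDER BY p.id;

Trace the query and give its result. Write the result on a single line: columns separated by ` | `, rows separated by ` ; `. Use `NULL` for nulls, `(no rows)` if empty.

Join each transactions row to its accounts via account_id.
Group joined rows by accounts.id; compute MAX(m.amount) per group.
  10: ids {6} → MAX(m.amount)=383
  11: ids {1, 3, 8} → MAX(m.amount)=278
  12: ids {2, 5} → MAX(m.amount)=218
  13: ids {7} → MAX(m.amount)=32
  14: ids {4} → MAX(m.amount)=213

Vik | 383 ; Pia | 278 ; Tara | 218 ; Ravi | 32 ; Dana | 213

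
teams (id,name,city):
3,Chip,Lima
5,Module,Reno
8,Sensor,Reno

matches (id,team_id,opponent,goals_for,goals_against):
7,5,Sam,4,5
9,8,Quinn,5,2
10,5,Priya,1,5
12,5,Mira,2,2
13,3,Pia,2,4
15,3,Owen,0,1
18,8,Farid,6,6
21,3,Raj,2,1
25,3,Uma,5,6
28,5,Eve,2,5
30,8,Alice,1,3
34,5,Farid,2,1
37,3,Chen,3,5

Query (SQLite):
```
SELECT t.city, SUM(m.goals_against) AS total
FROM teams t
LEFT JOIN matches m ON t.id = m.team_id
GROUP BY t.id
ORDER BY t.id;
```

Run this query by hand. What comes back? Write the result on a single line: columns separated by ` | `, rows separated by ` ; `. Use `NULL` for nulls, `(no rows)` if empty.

Lima | 17 ; Reno | 18 ; Reno | 11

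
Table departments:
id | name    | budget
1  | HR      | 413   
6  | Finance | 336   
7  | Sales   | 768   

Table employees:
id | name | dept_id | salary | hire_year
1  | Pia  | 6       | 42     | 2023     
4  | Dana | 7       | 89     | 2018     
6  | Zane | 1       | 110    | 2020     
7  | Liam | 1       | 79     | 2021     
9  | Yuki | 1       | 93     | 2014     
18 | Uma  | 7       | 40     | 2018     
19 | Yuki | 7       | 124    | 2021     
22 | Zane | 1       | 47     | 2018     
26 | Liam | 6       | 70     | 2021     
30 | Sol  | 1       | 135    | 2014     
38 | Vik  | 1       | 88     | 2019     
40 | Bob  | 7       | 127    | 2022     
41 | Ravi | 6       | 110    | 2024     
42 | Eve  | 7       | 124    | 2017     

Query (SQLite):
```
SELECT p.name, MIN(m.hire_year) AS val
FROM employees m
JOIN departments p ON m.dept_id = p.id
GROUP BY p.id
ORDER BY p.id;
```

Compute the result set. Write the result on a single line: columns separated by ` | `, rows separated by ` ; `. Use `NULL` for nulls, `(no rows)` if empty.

HR | 2014 ; Finance | 2021 ; Sales | 2017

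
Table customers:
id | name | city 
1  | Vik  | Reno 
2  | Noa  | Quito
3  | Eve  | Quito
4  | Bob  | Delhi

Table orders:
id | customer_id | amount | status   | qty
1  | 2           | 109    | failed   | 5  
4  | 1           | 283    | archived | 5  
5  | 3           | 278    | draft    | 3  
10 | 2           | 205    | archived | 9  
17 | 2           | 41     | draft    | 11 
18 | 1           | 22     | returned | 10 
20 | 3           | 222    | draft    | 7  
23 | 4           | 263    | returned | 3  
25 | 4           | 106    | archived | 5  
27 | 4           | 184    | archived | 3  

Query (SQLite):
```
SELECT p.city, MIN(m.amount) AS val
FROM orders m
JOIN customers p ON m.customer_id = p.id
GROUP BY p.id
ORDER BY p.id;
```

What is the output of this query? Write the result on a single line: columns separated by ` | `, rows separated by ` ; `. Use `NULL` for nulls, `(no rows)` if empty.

Reno | 22 ; Quito | 41 ; Quito | 222 ; Delhi | 106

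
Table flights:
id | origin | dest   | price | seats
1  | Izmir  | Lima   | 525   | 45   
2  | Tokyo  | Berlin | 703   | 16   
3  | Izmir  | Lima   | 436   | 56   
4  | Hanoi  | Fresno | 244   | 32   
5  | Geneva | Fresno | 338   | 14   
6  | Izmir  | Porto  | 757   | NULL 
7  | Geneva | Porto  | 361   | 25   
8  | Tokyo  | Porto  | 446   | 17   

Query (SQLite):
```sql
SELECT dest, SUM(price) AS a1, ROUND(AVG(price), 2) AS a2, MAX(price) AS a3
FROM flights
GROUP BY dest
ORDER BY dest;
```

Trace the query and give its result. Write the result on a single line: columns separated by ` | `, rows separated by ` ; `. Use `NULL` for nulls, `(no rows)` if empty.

Berlin | 703 | 703 | 703 ; Fresno | 582 | 291 | 338 ; Lima | 961 | 480.5 | 525 ; Porto | 1564 | 521.33 | 757

Group flights by dest.
Per group compute: SUM(price), ROUND(AVG(price), 2), MAX(price).
  Berlin: ids {2} → SUM(price)=703, ROUND(AVG(price), 2)=703, MAX(price)=703
  Fresno: ids {4, 5} → SUM(price)=582, ROUND(AVG(price), 2)=291, MAX(price)=338
  Lima: ids {1, 3} → SUM(price)=961, ROUND(AVG(price), 2)=480.5, MAX(price)=525
  Porto: ids {6, 7, 8} → SUM(price)=1564, ROUND(AVG(price), 2)=521.33, MAX(price)=757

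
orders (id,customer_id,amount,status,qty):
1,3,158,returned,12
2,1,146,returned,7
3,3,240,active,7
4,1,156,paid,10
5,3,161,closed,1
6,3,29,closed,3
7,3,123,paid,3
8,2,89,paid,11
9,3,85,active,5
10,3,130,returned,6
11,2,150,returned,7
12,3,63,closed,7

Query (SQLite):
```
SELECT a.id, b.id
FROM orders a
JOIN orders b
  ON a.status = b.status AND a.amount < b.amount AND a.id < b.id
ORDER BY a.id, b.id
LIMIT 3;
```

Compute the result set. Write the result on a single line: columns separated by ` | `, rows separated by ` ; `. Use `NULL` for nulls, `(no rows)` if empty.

Pairs (a,b) with same status, a.amount < b.amount, a.id < b.id.
status groups: active:{3,9} closed:{5,6,12} paid:{4,7,8} returned:{1,2,10,11}
Ordered by (a.id, b.id); first 3.

2 | 11 ; 6 | 12 ; 10 | 11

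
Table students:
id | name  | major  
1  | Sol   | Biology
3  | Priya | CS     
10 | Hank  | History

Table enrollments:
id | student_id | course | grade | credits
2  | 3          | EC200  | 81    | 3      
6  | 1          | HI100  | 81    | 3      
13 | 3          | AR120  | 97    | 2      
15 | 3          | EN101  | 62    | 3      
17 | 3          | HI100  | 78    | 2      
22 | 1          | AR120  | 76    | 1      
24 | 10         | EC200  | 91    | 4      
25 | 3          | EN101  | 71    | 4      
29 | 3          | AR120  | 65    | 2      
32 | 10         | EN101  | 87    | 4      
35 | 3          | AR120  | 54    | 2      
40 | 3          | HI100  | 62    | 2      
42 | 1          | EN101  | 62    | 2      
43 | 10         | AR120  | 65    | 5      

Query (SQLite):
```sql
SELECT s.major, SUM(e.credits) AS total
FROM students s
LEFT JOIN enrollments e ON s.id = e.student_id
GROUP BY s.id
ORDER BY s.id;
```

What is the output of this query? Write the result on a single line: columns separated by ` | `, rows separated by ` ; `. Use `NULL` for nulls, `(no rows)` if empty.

Biology | 6 ; CS | 20 ; History | 13

LEFT JOIN keeps every students row; unmatched ones get NULL for enrollments columns.
Group by students.id and compute SUM(e.credits). SUM over an all-NULL group is NULL.
  1: ids {6, 22, 42} → SUM(e.credits)=6
  3: ids {2, 13, 15, 17, 25, 29, 35, 40} → SUM(e.credits)=20
  10: ids {24, 32, 43} → SUM(e.credits)=13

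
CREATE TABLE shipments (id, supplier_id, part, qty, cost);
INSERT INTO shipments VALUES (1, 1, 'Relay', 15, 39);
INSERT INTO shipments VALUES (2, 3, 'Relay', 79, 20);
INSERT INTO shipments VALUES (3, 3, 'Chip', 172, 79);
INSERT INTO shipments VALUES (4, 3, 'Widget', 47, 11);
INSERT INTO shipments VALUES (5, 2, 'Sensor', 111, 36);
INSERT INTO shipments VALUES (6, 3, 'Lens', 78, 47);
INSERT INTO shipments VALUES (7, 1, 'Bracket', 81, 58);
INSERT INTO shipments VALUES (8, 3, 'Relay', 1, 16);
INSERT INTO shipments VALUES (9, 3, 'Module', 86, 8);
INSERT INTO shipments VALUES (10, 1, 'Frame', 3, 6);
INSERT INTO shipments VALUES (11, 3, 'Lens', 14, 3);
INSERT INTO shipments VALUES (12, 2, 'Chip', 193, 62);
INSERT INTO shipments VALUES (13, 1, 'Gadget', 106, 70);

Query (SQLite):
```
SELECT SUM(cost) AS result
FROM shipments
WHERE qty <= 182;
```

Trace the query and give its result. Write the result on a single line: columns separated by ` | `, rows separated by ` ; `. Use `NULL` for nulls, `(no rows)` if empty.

393

Rows where qty <= 182 → cost values: [39, 20, 79, 11, 36, 47, 58, 16, 8, 6, 3, 70].
SUM of non-NULL values = 393.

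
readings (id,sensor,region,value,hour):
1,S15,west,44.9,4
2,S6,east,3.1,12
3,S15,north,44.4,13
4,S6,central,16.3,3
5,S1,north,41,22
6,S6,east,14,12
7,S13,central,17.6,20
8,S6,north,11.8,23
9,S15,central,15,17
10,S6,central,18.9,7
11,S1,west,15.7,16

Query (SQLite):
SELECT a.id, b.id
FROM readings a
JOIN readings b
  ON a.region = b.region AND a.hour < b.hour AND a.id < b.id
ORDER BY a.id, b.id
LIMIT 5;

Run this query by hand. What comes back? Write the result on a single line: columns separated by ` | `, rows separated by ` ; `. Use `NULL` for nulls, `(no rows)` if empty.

1 | 11 ; 3 | 5 ; 3 | 8 ; 4 | 7 ; 4 | 9

Pairs (a,b) with same region, a.hour < b.hour, a.id < b.id.
region groups: central:{4,7,9,10} east:{2,6} north:{3,5,8} west:{1,11}
Ordered by (a.id, b.id); first 5.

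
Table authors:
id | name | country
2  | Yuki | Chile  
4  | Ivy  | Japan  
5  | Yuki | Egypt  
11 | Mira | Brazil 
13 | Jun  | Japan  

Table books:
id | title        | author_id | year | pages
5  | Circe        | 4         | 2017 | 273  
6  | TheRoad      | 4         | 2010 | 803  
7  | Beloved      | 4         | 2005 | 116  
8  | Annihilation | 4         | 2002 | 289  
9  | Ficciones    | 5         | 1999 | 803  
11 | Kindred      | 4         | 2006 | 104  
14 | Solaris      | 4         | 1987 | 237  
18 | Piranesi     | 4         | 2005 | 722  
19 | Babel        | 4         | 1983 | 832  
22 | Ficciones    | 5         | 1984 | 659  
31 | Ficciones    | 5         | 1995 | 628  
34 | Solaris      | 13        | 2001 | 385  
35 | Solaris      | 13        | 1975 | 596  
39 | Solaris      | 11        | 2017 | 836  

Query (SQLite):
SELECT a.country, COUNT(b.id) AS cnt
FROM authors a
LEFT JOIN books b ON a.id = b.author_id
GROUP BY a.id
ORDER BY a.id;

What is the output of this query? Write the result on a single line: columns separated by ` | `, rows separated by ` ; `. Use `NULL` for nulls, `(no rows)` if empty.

Chile | 0 ; Japan | 8 ; Egypt | 3 ; Brazil | 1 ; Japan | 2

LEFT JOIN keeps every authors row; unmatched ones get NULL for books columns.
Group by authors.id and compute COUNT(b.id). COUNT(col) of an all-NULL group is 0.
  2: ids {—} → COUNT(b.id)=0
  4: ids {5, 6, 7, 8, 11, 14, 18, 19} → COUNT(b.id)=8
  5: ids {9, 22, 31} → COUNT(b.id)=3
  11: ids {39} → COUNT(b.id)=1
  13: ids {34, 35} → COUNT(b.id)=2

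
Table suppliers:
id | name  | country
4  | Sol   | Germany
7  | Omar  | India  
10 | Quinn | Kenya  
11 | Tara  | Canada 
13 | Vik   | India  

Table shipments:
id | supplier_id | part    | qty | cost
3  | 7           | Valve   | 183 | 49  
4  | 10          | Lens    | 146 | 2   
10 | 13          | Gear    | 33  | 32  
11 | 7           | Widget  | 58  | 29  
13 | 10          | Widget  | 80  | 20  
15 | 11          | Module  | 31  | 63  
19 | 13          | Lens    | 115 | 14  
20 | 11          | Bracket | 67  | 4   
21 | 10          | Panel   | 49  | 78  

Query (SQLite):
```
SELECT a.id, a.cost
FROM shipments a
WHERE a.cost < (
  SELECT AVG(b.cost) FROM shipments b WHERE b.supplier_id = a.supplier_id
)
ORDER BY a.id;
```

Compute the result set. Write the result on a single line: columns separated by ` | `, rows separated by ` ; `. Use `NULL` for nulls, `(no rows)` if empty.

For each shipments row a, compute AVG(cost) over rows sharing a.supplier_id.
Keep row a if a.cost < that per-group AVG.
  supplier_id=7: AVG(cost) = 39.0
  supplier_id=10: AVG(cost) = 33.333333
  supplier_id=11: AVG(cost) = 33.5
  supplier_id=13: AVG(cost) = 23.0

4 | 2 ; 11 | 29 ; 13 | 20 ; 19 | 14 ; 20 | 4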